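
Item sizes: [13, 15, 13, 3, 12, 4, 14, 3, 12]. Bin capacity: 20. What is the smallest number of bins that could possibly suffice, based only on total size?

Total size = 13 + 15 + 13 + 3 + 12 + 4 + 14 + 3 + 12 = 89.
⌈89 / 20⌉ = 5.

5 bins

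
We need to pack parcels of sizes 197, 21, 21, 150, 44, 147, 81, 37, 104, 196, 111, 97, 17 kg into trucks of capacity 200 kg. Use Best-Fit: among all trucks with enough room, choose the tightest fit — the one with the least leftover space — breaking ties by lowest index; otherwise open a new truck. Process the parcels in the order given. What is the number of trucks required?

8

Put 197 kg in truck 1; 3 kg remain.
Put 21 kg in truck 2; 179 kg remain.
Put 21 kg in truck 2; 158 kg remain.
Put 150 kg in truck 2; 8 kg remain.
Put 44 kg in truck 3; 156 kg remain.
Put 147 kg in truck 3; 9 kg remain.
Put 81 kg in truck 4; 119 kg remain.
Put 37 kg in truck 4; 82 kg remain.
Put 104 kg in truck 5; 96 kg remain.
Put 196 kg in truck 6; 4 kg remain.
Put 111 kg in truck 7; 89 kg remain.
Put 97 kg in truck 8; 103 kg remain.
Put 17 kg in truck 4; 65 kg remain.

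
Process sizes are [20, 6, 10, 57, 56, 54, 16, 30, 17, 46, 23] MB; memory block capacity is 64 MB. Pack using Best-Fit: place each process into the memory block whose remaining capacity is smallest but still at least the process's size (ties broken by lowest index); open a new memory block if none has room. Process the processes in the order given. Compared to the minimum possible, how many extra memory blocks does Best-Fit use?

1

Best-Fit: [20,6,10,16] [57] [56] [54] [30,17] [46] [23] → 7 memory blocks.
Total size 335 MB; any packing needs at least ⌈335/64⌉ = 6 memory blocks.
An optimal packing achieves that bound: [57,6] [56] [54,10] [46,17] [30,23] [20,16] → 6 memory blocks.
Excess: 7 − 6 = 1.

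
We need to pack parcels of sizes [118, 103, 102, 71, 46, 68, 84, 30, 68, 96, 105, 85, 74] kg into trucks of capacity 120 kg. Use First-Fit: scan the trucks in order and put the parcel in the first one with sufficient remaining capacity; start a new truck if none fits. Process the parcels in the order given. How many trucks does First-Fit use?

11 trucks

Put 118 kg in truck 1; 2 kg remain.
Put 103 kg in truck 2; 17 kg remain.
Put 102 kg in truck 3; 18 kg remain.
Put 71 kg in truck 4; 49 kg remain.
Put 46 kg in truck 4; 3 kg remain.
Put 68 kg in truck 5; 52 kg remain.
Put 84 kg in truck 6; 36 kg remain.
Put 30 kg in truck 5; 22 kg remain.
Put 68 kg in truck 7; 52 kg remain.
Put 96 kg in truck 8; 24 kg remain.
Put 105 kg in truck 9; 15 kg remain.
Put 85 kg in truck 10; 35 kg remain.
Put 74 kg in truck 11; 46 kg remain.
Final trucks: [118] [103] [102] [71,46] [68,30] [84] [68] [96] [105] [85] [74].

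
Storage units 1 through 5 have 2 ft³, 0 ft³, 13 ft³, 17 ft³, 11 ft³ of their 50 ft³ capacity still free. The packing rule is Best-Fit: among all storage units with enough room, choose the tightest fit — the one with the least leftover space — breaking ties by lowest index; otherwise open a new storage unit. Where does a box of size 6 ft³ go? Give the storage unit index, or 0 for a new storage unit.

Storage units with room: storage unit 3 (13 ft³), storage unit 4 (17 ft³), storage unit 5 (11 ft³).
Tightest fit is storage unit 5 with 11 ft³ free.

5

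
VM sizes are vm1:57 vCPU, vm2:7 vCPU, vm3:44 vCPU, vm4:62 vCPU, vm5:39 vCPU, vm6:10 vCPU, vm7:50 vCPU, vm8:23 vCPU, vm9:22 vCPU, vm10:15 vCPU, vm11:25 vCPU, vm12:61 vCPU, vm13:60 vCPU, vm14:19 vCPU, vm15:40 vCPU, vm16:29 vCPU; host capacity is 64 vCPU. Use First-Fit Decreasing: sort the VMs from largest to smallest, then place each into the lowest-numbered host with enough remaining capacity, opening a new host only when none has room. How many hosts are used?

10

Sorted descending: 62, 61, 60, 57, 50, 44, 40, 39, 29, 25, 23, 22, 19, 15, 10, 7.
host 1: place 62 vCPU, 2 vCPU left
host 2: place 61 vCPU, 3 vCPU left
host 3: place 60 vCPU, 4 vCPU left
host 4: place 57 vCPU, 7 vCPU left
host 5: place 50 vCPU, 14 vCPU left
host 6: place 44 vCPU, 20 vCPU left
host 7: place 40 vCPU, 24 vCPU left
host 8: place 39 vCPU, 25 vCPU left
host 9: place 29 vCPU, 35 vCPU left
host 8: place 25 vCPU, 0 vCPU left
host 7: place 23 vCPU, 1 vCPU left
host 9: place 22 vCPU, 13 vCPU left
host 6: place 19 vCPU, 1 vCPU left
host 10: place 15 vCPU, 49 vCPU left
host 5: place 10 vCPU, 4 vCPU left
host 4: place 7 vCPU, 0 vCPU left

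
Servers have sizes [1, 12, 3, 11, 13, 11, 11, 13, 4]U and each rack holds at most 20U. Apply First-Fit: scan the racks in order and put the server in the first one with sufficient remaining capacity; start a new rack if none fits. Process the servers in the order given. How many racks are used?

6

rack 1: place 1U, 19U left
rack 1: place 12U, 7U left
rack 1: place 3U, 4U left
rack 2: place 11U, 9U left
rack 3: place 13U, 7U left
rack 4: place 11U, 9U left
rack 5: place 11U, 9U left
rack 6: place 13U, 7U left
rack 1: place 4U, 0U left
Final racks: [1,12,3,4] [11] [13] [11] [11] [13].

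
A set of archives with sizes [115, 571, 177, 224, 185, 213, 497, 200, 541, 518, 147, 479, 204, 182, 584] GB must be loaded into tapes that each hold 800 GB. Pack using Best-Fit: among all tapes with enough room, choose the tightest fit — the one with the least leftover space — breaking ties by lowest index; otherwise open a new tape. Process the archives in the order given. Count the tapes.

tape 1: place 115 GB, 685 GB left
tape 1: place 571 GB, 114 GB left
tape 2: place 177 GB, 623 GB left
tape 2: place 224 GB, 399 GB left
tape 2: place 185 GB, 214 GB left
tape 2: place 213 GB, 1 GB left
tape 3: place 497 GB, 303 GB left
tape 3: place 200 GB, 103 GB left
tape 4: place 541 GB, 259 GB left
tape 5: place 518 GB, 282 GB left
tape 4: place 147 GB, 112 GB left
tape 6: place 479 GB, 321 GB left
tape 5: place 204 GB, 78 GB left
tape 6: place 182 GB, 139 GB left
tape 7: place 584 GB, 216 GB left
Final tapes: [115,571] [177,224,185,213] [497,200] [541,147] [518,204] [479,182] [584].

7 tapes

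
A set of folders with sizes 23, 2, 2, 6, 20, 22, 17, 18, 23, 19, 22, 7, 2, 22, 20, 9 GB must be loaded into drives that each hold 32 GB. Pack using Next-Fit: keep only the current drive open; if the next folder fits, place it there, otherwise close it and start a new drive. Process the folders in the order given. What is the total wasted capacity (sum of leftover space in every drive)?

86

23 GB → drive 1 (remaining 9 GB)
2 GB → drive 1 (remaining 7 GB)
2 GB → drive 1 (remaining 5 GB)
6 GB → drive 2 (remaining 26 GB)
20 GB → drive 2 (remaining 6 GB)
22 GB → drive 3 (remaining 10 GB)
17 GB → drive 4 (remaining 15 GB)
18 GB → drive 5 (remaining 14 GB)
23 GB → drive 6 (remaining 9 GB)
19 GB → drive 7 (remaining 13 GB)
22 GB → drive 8 (remaining 10 GB)
7 GB → drive 8 (remaining 3 GB)
2 GB → drive 8 (remaining 1 GB)
22 GB → drive 9 (remaining 10 GB)
20 GB → drive 10 (remaining 12 GB)
9 GB → drive 10 (remaining 3 GB)
10 drives × 32 GB = 320 GB; used 234 GB; unused 86 GB.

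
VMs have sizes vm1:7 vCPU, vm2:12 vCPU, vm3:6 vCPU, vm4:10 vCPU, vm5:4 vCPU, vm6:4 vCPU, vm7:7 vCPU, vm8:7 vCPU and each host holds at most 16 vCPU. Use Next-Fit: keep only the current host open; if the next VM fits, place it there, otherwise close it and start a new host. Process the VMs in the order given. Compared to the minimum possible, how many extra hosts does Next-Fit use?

1

Next-Fit: [7] [12] [6,10] [4,4,7] [7] → 5 hosts.
Total size 57 vCPU; any packing needs at least ⌈57/16⌉ = 4 hosts.
An optimal packing achieves that bound: [12,4] [10,6] [7,7] [7,4] → 4 hosts.
Excess: 5 − 4 = 1.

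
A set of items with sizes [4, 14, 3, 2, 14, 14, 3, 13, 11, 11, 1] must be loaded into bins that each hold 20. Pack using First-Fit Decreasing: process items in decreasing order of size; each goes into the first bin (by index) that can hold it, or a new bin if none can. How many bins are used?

Sorted descending: 14, 14, 14, 13, 11, 11, 4, 3, 3, 2, 1.
Put 14 in bin 1; 6 remain.
Put 14 in bin 2; 6 remain.
Put 14 in bin 3; 6 remain.
Put 13 in bin 4; 7 remain.
Put 11 in bin 5; 9 remain.
Put 11 in bin 6; 9 remain.
Put 4 in bin 1; 2 remain.
Put 3 in bin 2; 3 remain.
Put 3 in bin 2; 0 remain.
Put 2 in bin 1; 0 remain.
Put 1 in bin 3; 5 remain.
Final bins: [14,4,2] [14,3,3] [14,1] [13] [11] [11].

6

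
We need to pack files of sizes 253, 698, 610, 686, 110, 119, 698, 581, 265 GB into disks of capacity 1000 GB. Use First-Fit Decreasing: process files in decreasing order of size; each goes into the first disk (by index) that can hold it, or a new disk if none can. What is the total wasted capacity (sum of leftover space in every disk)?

Sorted descending: 698, 698, 686, 610, 581, 265, 253, 119, 110.
698 GB → disk 1 (remaining 302 GB)
698 GB → disk 2 (remaining 302 GB)
686 GB → disk 3 (remaining 314 GB)
610 GB → disk 4 (remaining 390 GB)
581 GB → disk 5 (remaining 419 GB)
265 GB → disk 1 (remaining 37 GB)
253 GB → disk 2 (remaining 49 GB)
119 GB → disk 3 (remaining 195 GB)
110 GB → disk 3 (remaining 85 GB)
5 disks × 1000 GB = 5000 GB; used 4020 GB; unused 980 GB.

980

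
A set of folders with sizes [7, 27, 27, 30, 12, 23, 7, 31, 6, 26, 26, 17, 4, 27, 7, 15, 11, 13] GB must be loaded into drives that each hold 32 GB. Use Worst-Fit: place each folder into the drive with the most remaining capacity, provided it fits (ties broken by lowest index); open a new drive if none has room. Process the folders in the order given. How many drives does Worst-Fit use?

12

drive 1: place 7 GB, 25 GB left
drive 2: place 27 GB, 5 GB left
drive 3: place 27 GB, 5 GB left
drive 4: place 30 GB, 2 GB left
drive 1: place 12 GB, 13 GB left
drive 5: place 23 GB, 9 GB left
drive 1: place 7 GB, 6 GB left
drive 6: place 31 GB, 1 GB left
drive 5: place 6 GB, 3 GB left
drive 7: place 26 GB, 6 GB left
drive 8: place 26 GB, 6 GB left
drive 9: place 17 GB, 15 GB left
drive 9: place 4 GB, 11 GB left
drive 10: place 27 GB, 5 GB left
drive 9: place 7 GB, 4 GB left
drive 11: place 15 GB, 17 GB left
drive 11: place 11 GB, 6 GB left
drive 12: place 13 GB, 19 GB left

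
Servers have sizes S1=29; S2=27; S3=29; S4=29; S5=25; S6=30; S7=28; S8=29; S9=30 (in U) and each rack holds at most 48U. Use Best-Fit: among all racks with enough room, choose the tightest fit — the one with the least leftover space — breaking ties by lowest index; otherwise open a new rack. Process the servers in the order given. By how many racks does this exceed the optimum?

0

Best-Fit: [29] [27] [29] [29] [25] [30] [28] [29] [30] → 9 racks.
9 servers exceed 24U (half the capacity), and no two of those can share a rack, so at least 9 racks are needed.
So 9 is already optimal.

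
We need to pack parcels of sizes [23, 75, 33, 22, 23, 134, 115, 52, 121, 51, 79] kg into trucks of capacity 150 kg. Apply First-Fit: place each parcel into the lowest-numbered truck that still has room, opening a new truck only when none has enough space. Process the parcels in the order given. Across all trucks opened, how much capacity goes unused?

Put 23 kg in truck 1; 127 kg remain.
Put 75 kg in truck 1; 52 kg remain.
Put 33 kg in truck 1; 19 kg remain.
Put 22 kg in truck 2; 128 kg remain.
Put 23 kg in truck 2; 105 kg remain.
Put 134 kg in truck 3; 16 kg remain.
Put 115 kg in truck 4; 35 kg remain.
Put 52 kg in truck 2; 53 kg remain.
Put 121 kg in truck 5; 29 kg remain.
Put 51 kg in truck 2; 2 kg remain.
Put 79 kg in truck 6; 71 kg remain.
6 trucks × 150 kg = 900 kg; used 728 kg; unused 172 kg.

172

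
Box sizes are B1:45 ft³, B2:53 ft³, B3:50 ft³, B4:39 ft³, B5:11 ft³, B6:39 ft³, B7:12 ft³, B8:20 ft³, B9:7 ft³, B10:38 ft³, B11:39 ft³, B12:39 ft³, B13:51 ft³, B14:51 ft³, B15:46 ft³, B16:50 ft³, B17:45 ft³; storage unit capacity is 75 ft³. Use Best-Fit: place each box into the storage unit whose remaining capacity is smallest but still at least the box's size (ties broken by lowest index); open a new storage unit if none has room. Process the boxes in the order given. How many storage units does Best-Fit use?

13

Put B1 (45 ft³) in storage unit 1; 30 ft³ remain.
Put B2 (53 ft³) in storage unit 2; 22 ft³ remain.
Put B3 (50 ft³) in storage unit 3; 25 ft³ remain.
Put B4 (39 ft³) in storage unit 4; 36 ft³ remain.
Put B5 (11 ft³) in storage unit 2; 11 ft³ remain.
Put B6 (39 ft³) in storage unit 5; 36 ft³ remain.
Put B7 (12 ft³) in storage unit 3; 13 ft³ remain.
Put B8 (20 ft³) in storage unit 1; 10 ft³ remain.
Put B9 (7 ft³) in storage unit 1; 3 ft³ remain.
Put B10 (38 ft³) in storage unit 6; 37 ft³ remain.
Put B11 (39 ft³) in storage unit 7; 36 ft³ remain.
Put B12 (39 ft³) in storage unit 8; 36 ft³ remain.
Put B13 (51 ft³) in storage unit 9; 24 ft³ remain.
Put B14 (51 ft³) in storage unit 10; 24 ft³ remain.
Put B15 (46 ft³) in storage unit 11; 29 ft³ remain.
Put B16 (50 ft³) in storage unit 12; 25 ft³ remain.
Put B17 (45 ft³) in storage unit 13; 30 ft³ remain.
Final storage units: [45,20,7] [53,11] [50,12] [39] [39] [38] [39] [39] [51] [51] [46] [50] [45].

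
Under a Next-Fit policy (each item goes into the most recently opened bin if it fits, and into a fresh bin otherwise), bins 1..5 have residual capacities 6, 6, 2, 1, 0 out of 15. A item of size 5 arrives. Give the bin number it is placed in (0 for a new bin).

0

Next-Fit only looks at bin 5, which has 0 free.
5 does not fit, so a new bin is opened.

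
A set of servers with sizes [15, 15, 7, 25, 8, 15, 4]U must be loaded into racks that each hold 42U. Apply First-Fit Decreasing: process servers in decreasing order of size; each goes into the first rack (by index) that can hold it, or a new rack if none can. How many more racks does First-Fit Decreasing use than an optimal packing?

0

First-Fit Decreasing: [25,15] [15,15,8,4] [7] → 3 racks.
Total size 89U; any packing needs at least ⌈89/42⌉ = 3 racks.
So 3 is already optimal.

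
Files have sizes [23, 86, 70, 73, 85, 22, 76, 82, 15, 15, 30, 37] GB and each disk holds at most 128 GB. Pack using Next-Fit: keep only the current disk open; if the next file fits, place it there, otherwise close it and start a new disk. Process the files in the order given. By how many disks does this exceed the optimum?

Next-Fit: [23,86] [70] [73] [85,22] [76] [82,15,15] [30,37] → 7 disks.
6 files exceed 64 GB (half the capacity), and no two of those can share a disk, so at least 6 disks are needed.
An optimal packing achieves that bound: [86,37] [85,30] [82,23,22] [76,15,15] [73] [70] → 6 disks.
Excess: 7 − 6 = 1.

1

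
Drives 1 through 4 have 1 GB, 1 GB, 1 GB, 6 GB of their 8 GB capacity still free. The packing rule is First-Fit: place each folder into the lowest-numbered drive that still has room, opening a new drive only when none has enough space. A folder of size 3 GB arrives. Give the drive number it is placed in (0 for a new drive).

Drives with room: drive 4 (6 GB).
The first with room is drive 4.

4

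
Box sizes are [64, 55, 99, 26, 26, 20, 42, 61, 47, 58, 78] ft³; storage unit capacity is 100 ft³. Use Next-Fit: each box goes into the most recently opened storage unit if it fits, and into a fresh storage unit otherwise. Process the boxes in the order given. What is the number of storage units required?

9

Put 64 ft³ in storage unit 1; 36 ft³ remain.
Put 55 ft³ in storage unit 2; 45 ft³ remain.
Put 99 ft³ in storage unit 3; 1 ft³ remain.
Put 26 ft³ in storage unit 4; 74 ft³ remain.
Put 26 ft³ in storage unit 4; 48 ft³ remain.
Put 20 ft³ in storage unit 4; 28 ft³ remain.
Put 42 ft³ in storage unit 5; 58 ft³ remain.
Put 61 ft³ in storage unit 6; 39 ft³ remain.
Put 47 ft³ in storage unit 7; 53 ft³ remain.
Put 58 ft³ in storage unit 8; 42 ft³ remain.
Put 78 ft³ in storage unit 9; 22 ft³ remain.
Final storage units: [64] [55] [99] [26,26,20] [42] [61] [47] [58] [78].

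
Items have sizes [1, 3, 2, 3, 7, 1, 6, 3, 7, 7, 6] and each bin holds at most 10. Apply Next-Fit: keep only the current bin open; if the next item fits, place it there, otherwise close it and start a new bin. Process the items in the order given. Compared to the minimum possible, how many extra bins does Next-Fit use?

Next-Fit: [1,3,2,3] [7,1] [6,3] [7] [7] [6] → 6 bins.
Total size 46; any packing needs at least ⌈46/10⌉ = 5 bins.
An optimal packing achieves that bound: [7,3] [7,3] [7,3] [6,2,1,1] [6] → 5 bins.
Excess: 6 − 5 = 1.

1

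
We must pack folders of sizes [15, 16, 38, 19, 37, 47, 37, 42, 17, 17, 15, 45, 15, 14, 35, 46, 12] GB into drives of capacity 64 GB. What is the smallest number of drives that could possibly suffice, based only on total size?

Total size = 15 + 16 + 38 + 19 + 37 + 47 + 37 + 42 + 17 + 17 + 15 + 45 + 15 + 14 + 35 + 46 + 12 = 467 GB.
⌈467 / 64⌉ = 8.

8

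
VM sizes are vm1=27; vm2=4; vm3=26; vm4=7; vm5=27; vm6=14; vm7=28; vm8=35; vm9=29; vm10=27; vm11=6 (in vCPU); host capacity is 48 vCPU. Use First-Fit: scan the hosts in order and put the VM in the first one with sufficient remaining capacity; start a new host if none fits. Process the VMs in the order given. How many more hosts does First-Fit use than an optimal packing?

First-Fit: [27,4,7,6] [26,14] [27] [28] [35] [29] [27] → 7 hosts.
7 VMs exceed 24 vCPU (half the capacity), and no two of those can share a host, so at least 7 hosts are needed.
So 7 is already optimal.

0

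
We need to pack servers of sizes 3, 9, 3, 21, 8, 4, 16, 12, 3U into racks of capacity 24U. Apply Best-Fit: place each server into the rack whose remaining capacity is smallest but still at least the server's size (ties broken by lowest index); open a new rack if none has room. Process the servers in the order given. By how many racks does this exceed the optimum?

0

Best-Fit: [3,9,3,8] [21,3] [4,16] [12] → 4 racks.
Total size 79U; any packing needs at least ⌈79/24⌉ = 4 racks.
So 4 is already optimal.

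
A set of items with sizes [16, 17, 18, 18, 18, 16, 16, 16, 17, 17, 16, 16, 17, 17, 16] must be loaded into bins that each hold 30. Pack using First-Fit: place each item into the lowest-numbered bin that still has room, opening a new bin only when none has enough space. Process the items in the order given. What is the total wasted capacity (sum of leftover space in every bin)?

Put 16 in bin 1; 14 remain.
Put 17 in bin 2; 13 remain.
Put 18 in bin 3; 12 remain.
Put 18 in bin 4; 12 remain.
Put 18 in bin 5; 12 remain.
Put 16 in bin 6; 14 remain.
Put 16 in bin 7; 14 remain.
Put 16 in bin 8; 14 remain.
Put 17 in bin 9; 13 remain.
Put 17 in bin 10; 13 remain.
Put 16 in bin 11; 14 remain.
Put 16 in bin 12; 14 remain.
Put 17 in bin 13; 13 remain.
Put 17 in bin 14; 13 remain.
Put 16 in bin 15; 14 remain.
15 bins × 30 = 450; used 251; unused 199.

199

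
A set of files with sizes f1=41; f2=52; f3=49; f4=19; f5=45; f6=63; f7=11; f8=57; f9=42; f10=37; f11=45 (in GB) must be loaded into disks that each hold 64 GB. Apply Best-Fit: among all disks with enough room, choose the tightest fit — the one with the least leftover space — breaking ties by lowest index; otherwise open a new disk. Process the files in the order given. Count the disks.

f1 (41 GB) → disk 1 (remaining 23 GB)
f2 (52 GB) → disk 2 (remaining 12 GB)
f3 (49 GB) → disk 3 (remaining 15 GB)
f4 (19 GB) → disk 1 (remaining 4 GB)
f5 (45 GB) → disk 4 (remaining 19 GB)
f6 (63 GB) → disk 5 (remaining 1 GB)
f7 (11 GB) → disk 2 (remaining 1 GB)
f8 (57 GB) → disk 6 (remaining 7 GB)
f9 (42 GB) → disk 7 (remaining 22 GB)
f10 (37 GB) → disk 8 (remaining 27 GB)
f11 (45 GB) → disk 9 (remaining 19 GB)
Final disks: [41,19] [52,11] [49] [45] [63] [57] [42] [37] [45].

9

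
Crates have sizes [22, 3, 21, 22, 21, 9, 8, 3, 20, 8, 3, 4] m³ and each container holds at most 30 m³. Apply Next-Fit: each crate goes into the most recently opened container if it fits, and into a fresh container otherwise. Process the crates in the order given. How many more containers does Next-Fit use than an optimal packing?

Next-Fit: [22,3] [21] [22] [21,9] [8,3] [20,8] [3,4] → 7 containers.
Total size 144 m³; any packing needs at least ⌈144/30⌉ = 5 containers.
An optimal packing achieves that bound: [22,8] [22,8] [21,9] [21,4,3] [20,3,3] → 5 containers.
Excess: 7 − 5 = 2.

2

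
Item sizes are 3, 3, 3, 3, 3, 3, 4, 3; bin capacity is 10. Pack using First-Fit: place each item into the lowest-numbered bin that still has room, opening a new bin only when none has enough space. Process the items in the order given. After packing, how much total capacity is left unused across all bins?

Put 3 in bin 1; 7 remain.
Put 3 in bin 1; 4 remain.
Put 3 in bin 1; 1 remain.
Put 3 in bin 2; 7 remain.
Put 3 in bin 2; 4 remain.
Put 3 in bin 2; 1 remain.
Put 4 in bin 3; 6 remain.
Put 3 in bin 3; 3 remain.
3 bins × 10 = 30; used 25; unused 5.

5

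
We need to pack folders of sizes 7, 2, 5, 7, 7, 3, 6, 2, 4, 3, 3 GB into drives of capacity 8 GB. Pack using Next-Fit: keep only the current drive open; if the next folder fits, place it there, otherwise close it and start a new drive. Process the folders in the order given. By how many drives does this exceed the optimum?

Next-Fit: [7] [2,5] [7] [7] [3] [6,2] [4,3] [3] → 8 drives.
Total size 49 GB; any packing needs at least ⌈49/8⌉ = 7 drives.
An optimal packing achieves that bound: [7] [7] [7] [6,2] [5,3] [4,3] [3,2] → 7 drives.
Excess: 8 − 7 = 1.

1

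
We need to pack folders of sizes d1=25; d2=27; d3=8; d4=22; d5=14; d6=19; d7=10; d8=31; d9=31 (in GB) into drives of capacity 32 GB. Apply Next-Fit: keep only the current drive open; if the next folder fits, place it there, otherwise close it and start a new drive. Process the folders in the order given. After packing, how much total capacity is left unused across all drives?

drive 1: place d1 (25 GB), 7 GB left
drive 2: place d2 (27 GB), 5 GB left
drive 3: place d3 (8 GB), 24 GB left
drive 3: place d4 (22 GB), 2 GB left
drive 4: place d5 (14 GB), 18 GB left
drive 5: place d6 (19 GB), 13 GB left
drive 5: place d7 (10 GB), 3 GB left
drive 6: place d8 (31 GB), 1 GB left
drive 7: place d9 (31 GB), 1 GB left
7 drives × 32 GB = 224 GB; used 187 GB; unused 37 GB.

37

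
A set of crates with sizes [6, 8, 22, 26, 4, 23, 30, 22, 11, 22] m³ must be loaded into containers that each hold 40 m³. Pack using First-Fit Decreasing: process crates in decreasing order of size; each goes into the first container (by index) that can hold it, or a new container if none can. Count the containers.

6 containers

Sorted descending: 30, 26, 23, 22, 22, 22, 11, 8, 6, 4.
30 m³ → container 1 (remaining 10 m³)
26 m³ → container 2 (remaining 14 m³)
23 m³ → container 3 (remaining 17 m³)
22 m³ → container 4 (remaining 18 m³)
22 m³ → container 5 (remaining 18 m³)
22 m³ → container 6 (remaining 18 m³)
11 m³ → container 2 (remaining 3 m³)
8 m³ → container 1 (remaining 2 m³)
6 m³ → container 3 (remaining 11 m³)
4 m³ → container 3 (remaining 7 m³)
Final containers: [30,8] [26,11] [23,6,4] [22] [22] [22].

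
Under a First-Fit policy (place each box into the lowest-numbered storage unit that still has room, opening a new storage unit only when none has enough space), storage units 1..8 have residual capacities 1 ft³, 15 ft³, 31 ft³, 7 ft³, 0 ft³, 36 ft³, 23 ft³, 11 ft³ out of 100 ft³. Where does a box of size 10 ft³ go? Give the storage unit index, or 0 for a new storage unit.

2

Storage units with room: storage unit 2 (15 ft³), storage unit 3 (31 ft³), storage unit 6 (36 ft³), storage unit 7 (23 ft³), storage unit 8 (11 ft³).
The first with room is storage unit 2.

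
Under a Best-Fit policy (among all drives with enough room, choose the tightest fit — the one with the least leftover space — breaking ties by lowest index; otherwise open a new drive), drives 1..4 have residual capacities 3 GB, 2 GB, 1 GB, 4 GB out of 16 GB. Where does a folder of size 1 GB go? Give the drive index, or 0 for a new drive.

Drives with room: drive 1 (3 GB), drive 2 (2 GB), drive 3 (1 GB), drive 4 (4 GB).
Tightest fit is drive 3 with 1 GB free.

3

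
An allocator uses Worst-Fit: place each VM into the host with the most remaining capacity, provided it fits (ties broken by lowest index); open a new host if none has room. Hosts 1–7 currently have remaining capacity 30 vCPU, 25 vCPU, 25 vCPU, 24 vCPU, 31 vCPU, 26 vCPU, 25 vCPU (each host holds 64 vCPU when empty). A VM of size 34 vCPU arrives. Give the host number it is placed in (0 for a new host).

No host has ≥ 34 vCPU free, so a new host is opened.

0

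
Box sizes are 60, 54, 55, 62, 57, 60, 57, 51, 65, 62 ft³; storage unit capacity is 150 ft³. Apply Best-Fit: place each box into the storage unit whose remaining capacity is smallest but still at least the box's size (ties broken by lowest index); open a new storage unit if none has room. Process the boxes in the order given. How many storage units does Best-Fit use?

60 ft³ → storage unit 1 (remaining 90 ft³)
54 ft³ → storage unit 1 (remaining 36 ft³)
55 ft³ → storage unit 2 (remaining 95 ft³)
62 ft³ → storage unit 2 (remaining 33 ft³)
57 ft³ → storage unit 3 (remaining 93 ft³)
60 ft³ → storage unit 3 (remaining 33 ft³)
57 ft³ → storage unit 4 (remaining 93 ft³)
51 ft³ → storage unit 4 (remaining 42 ft³)
65 ft³ → storage unit 5 (remaining 85 ft³)
62 ft³ → storage unit 5 (remaining 23 ft³)

5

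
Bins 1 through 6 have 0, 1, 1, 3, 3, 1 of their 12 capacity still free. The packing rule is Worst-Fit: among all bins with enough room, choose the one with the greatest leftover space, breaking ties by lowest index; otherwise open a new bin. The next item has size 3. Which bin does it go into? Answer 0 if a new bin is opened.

Bins with room: bin 4 (3), bin 5 (3).
Most room is bin 4 with 3 free.

4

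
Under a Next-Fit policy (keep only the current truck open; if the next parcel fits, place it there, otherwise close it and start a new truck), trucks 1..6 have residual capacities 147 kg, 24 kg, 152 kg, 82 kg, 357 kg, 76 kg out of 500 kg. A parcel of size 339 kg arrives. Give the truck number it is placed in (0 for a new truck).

Next-Fit only looks at truck 6, which has 76 kg free.
339 kg does not fit, so a new truck is opened.

0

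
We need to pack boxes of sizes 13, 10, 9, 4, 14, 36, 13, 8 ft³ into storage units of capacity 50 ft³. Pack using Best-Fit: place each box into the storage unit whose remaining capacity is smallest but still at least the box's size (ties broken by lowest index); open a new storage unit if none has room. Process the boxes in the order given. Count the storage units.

storage unit 1: place 13 ft³, 37 ft³ left
storage unit 1: place 10 ft³, 27 ft³ left
storage unit 1: place 9 ft³, 18 ft³ left
storage unit 1: place 4 ft³, 14 ft³ left
storage unit 1: place 14 ft³, 0 ft³ left
storage unit 2: place 36 ft³, 14 ft³ left
storage unit 2: place 13 ft³, 1 ft³ left
storage unit 3: place 8 ft³, 42 ft³ left
Final storage units: [13,10,9,4,14] [36,13] [8].

3 storage units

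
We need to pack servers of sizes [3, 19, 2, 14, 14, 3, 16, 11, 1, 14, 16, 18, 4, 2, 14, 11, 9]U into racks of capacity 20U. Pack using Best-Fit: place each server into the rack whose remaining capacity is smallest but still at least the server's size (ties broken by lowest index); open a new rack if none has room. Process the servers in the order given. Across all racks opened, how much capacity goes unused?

Put 3U in rack 1; 17U remain.
Put 19U in rack 2; 1U remain.
Put 2U in rack 1; 15U remain.
Put 14U in rack 1; 1U remain.
Put 14U in rack 3; 6U remain.
Put 3U in rack 3; 3U remain.
Put 16U in rack 4; 4U remain.
Put 11U in rack 5; 9U remain.
Put 1U in rack 1; 0U remain.
Put 14U in rack 6; 6U remain.
Put 16U in rack 7; 4U remain.
Put 18U in rack 8; 2U remain.
Put 4U in rack 4; 0U remain.
Put 2U in rack 8; 0U remain.
Put 14U in rack 9; 6U remain.
Put 11U in rack 10; 9U remain.
Put 9U in rack 5; 0U remain.
10 racks × 20U = 200U; used 171U; unused 29U.

29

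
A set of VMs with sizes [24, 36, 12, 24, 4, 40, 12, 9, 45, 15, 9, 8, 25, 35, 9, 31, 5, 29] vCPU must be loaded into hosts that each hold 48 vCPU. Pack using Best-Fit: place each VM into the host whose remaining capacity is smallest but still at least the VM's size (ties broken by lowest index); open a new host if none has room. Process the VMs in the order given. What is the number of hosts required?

9 hosts

host 1: place 24 vCPU, 24 vCPU left
host 2: place 36 vCPU, 12 vCPU left
host 2: place 12 vCPU, 0 vCPU left
host 1: place 24 vCPU, 0 vCPU left
host 3: place 4 vCPU, 44 vCPU left
host 3: place 40 vCPU, 4 vCPU left
host 4: place 12 vCPU, 36 vCPU left
host 4: place 9 vCPU, 27 vCPU left
host 5: place 45 vCPU, 3 vCPU left
host 4: place 15 vCPU, 12 vCPU left
host 4: place 9 vCPU, 3 vCPU left
host 6: place 8 vCPU, 40 vCPU left
host 6: place 25 vCPU, 15 vCPU left
host 7: place 35 vCPU, 13 vCPU left
host 7: place 9 vCPU, 4 vCPU left
host 8: place 31 vCPU, 17 vCPU left
host 6: place 5 vCPU, 10 vCPU left
host 9: place 29 vCPU, 19 vCPU left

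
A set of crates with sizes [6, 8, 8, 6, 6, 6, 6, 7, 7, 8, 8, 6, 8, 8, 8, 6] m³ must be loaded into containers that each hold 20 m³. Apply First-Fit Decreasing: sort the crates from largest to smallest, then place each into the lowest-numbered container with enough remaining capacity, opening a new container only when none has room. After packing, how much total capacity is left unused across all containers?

28

Sorted descending: 8, 8, 8, 8, 8, 8, 8, 7, 7, 6, 6, 6, 6, 6, 6, 6.
container 1: place 8 m³, 12 m³ left
container 1: place 8 m³, 4 m³ left
container 2: place 8 m³, 12 m³ left
container 2: place 8 m³, 4 m³ left
container 3: place 8 m³, 12 m³ left
container 3: place 8 m³, 4 m³ left
container 4: place 8 m³, 12 m³ left
container 4: place 7 m³, 5 m³ left
container 5: place 7 m³, 13 m³ left
container 5: place 6 m³, 7 m³ left
container 5: place 6 m³, 1 m³ left
container 6: place 6 m³, 14 m³ left
container 6: place 6 m³, 8 m³ left
container 6: place 6 m³, 2 m³ left
container 7: place 6 m³, 14 m³ left
container 7: place 6 m³, 8 m³ left
7 containers × 20 m³ = 140 m³; used 112 m³; unused 28 m³.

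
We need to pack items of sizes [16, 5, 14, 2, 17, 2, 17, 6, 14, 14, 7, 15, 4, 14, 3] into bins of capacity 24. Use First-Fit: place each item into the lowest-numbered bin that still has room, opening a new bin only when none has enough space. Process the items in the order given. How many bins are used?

8

Put 16 in bin 1; 8 remain.
Put 5 in bin 1; 3 remain.
Put 14 in bin 2; 10 remain.
Put 2 in bin 1; 1 remain.
Put 17 in bin 3; 7 remain.
Put 2 in bin 2; 8 remain.
Put 17 in bin 4; 7 remain.
Put 6 in bin 2; 2 remain.
Put 14 in bin 5; 10 remain.
Put 14 in bin 6; 10 remain.
Put 7 in bin 3; 0 remain.
Put 15 in bin 7; 9 remain.
Put 4 in bin 4; 3 remain.
Put 14 in bin 8; 10 remain.
Put 3 in bin 4; 0 remain.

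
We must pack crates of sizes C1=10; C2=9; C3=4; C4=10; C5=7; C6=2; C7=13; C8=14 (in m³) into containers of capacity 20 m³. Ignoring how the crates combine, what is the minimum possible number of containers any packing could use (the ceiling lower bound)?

Total size = 10 + 9 + 4 + 10 + 7 + 2 + 13 + 14 = 69 m³.
⌈69 / 20⌉ = 4.

4 containers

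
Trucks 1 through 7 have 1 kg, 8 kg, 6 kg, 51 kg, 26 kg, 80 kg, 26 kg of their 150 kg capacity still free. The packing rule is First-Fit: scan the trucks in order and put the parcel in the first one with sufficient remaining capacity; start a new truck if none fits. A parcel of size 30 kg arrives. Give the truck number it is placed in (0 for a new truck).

Trucks with room: truck 4 (51 kg), truck 6 (80 kg).
The first with room is truck 4.

4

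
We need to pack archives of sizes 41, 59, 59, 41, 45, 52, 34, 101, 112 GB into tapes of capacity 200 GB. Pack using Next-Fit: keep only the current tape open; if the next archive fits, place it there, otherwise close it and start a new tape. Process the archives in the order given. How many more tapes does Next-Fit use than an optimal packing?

1

Next-Fit: [41,59,59,41] [45,52,34] [101] [112] → 4 tapes.
Total size 544 GB; any packing needs at least ⌈544/200⌉ = 3 tapes.
An optimal packing achieves that bound: [112,59] [101,59,34] [52,45,41,41] → 3 tapes.
Excess: 4 − 3 = 1.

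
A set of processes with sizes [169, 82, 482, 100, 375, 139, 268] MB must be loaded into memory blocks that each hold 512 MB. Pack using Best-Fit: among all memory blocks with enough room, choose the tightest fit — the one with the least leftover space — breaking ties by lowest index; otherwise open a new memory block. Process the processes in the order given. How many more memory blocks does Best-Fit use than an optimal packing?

0

Best-Fit: [169,82,100,139] [482] [375] [268] → 4 memory blocks.
Total size 1615 MB; any packing needs at least ⌈1615/512⌉ = 4 memory blocks.
So 4 is already optimal.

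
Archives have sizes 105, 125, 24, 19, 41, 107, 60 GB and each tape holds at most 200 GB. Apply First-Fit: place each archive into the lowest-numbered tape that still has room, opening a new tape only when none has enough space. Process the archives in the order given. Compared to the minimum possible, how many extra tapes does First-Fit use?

0

First-Fit: [105,24,19,41] [125,60] [107] → 3 tapes.
Total size 481 GB; any packing needs at least ⌈481/200⌉ = 3 tapes.
So 3 is already optimal.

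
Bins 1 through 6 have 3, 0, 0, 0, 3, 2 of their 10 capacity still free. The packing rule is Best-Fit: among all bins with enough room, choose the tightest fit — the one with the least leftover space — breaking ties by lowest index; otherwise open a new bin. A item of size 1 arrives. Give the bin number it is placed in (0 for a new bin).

6

Bins with room: bin 1 (3), bin 5 (3), bin 6 (2).
Tightest fit is bin 6 with 2 free.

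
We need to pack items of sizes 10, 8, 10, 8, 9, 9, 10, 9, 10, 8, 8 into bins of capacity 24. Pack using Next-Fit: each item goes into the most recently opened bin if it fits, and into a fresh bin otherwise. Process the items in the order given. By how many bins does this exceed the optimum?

Next-Fit: [10,8] [10,8] [9,9] [10,9] [10,8] [8] → 6 bins.
Total size 99; any packing needs at least ⌈99/24⌉ = 5 bins.
An optimal packing achieves that bound: [10,10] [10,10] [9,9] [9,8] [8,8,8] → 5 bins.
Excess: 6 − 5 = 1.

1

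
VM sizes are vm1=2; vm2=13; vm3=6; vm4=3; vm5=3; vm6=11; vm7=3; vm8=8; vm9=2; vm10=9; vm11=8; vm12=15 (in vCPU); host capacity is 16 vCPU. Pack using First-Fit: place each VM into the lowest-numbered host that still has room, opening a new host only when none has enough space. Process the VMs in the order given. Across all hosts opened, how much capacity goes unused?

13

vm1 (2 vCPU) → host 1 (remaining 14 vCPU)
vm2 (13 vCPU) → host 1 (remaining 1 vCPU)
vm3 (6 vCPU) → host 2 (remaining 10 vCPU)
vm4 (3 vCPU) → host 2 (remaining 7 vCPU)
vm5 (3 vCPU) → host 2 (remaining 4 vCPU)
vm6 (11 vCPU) → host 3 (remaining 5 vCPU)
vm7 (3 vCPU) → host 2 (remaining 1 vCPU)
vm8 (8 vCPU) → host 4 (remaining 8 vCPU)
vm9 (2 vCPU) → host 3 (remaining 3 vCPU)
vm10 (9 vCPU) → host 5 (remaining 7 vCPU)
vm11 (8 vCPU) → host 4 (remaining 0 vCPU)
vm12 (15 vCPU) → host 6 (remaining 1 vCPU)
6 hosts × 16 vCPU = 96 vCPU; used 83 vCPU; unused 13 vCPU.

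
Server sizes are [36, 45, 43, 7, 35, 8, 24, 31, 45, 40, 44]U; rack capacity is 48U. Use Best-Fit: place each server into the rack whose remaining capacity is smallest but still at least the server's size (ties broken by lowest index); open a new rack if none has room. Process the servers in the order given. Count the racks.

Put 36U in rack 1; 12U remain.
Put 45U in rack 2; 3U remain.
Put 43U in rack 3; 5U remain.
Put 7U in rack 1; 5U remain.
Put 35U in rack 4; 13U remain.
Put 8U in rack 4; 5U remain.
Put 24U in rack 5; 24U remain.
Put 31U in rack 6; 17U remain.
Put 45U in rack 7; 3U remain.
Put 40U in rack 8; 8U remain.
Put 44U in rack 9; 4U remain.
Final racks: [36,7] [45] [43] [35,8] [24] [31] [45] [40] [44].

9 racks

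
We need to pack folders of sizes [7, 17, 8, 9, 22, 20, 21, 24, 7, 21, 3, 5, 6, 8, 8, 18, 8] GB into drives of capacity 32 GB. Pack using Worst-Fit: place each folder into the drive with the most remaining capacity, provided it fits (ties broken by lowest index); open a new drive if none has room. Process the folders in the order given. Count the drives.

Put 7 GB in drive 1; 25 GB remain.
Put 17 GB in drive 1; 8 GB remain.
Put 8 GB in drive 1; 0 GB remain.
Put 9 GB in drive 2; 23 GB remain.
Put 22 GB in drive 2; 1 GB remain.
Put 20 GB in drive 3; 12 GB remain.
Put 21 GB in drive 4; 11 GB remain.
Put 24 GB in drive 5; 8 GB remain.
Put 7 GB in drive 3; 5 GB remain.
Put 21 GB in drive 6; 11 GB remain.
Put 3 GB in drive 4; 8 GB remain.
Put 5 GB in drive 6; 6 GB remain.
Put 6 GB in drive 4; 2 GB remain.
Put 8 GB in drive 5; 0 GB remain.
Put 8 GB in drive 7; 24 GB remain.
Put 18 GB in drive 7; 6 GB remain.
Put 8 GB in drive 8; 24 GB remain.

8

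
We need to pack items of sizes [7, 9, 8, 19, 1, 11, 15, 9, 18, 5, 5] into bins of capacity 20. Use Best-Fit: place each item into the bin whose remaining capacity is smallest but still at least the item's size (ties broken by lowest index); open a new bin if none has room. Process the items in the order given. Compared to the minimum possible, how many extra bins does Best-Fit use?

Best-Fit: [7,9] [8,11] [19,1] [15,5] [9,5] [18] → 6 bins.
Total size 107; any packing needs at least ⌈107/20⌉ = 6 bins.
So 6 is already optimal.

0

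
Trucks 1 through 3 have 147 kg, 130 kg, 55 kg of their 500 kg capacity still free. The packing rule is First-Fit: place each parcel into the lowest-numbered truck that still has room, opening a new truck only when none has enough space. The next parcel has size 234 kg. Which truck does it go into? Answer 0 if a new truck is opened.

0

No truck has ≥ 234 kg free, so a new truck is opened.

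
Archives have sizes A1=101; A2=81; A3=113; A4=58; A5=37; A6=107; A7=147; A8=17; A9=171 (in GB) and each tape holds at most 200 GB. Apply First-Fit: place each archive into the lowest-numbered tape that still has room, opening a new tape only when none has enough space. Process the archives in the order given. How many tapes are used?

A1 (101 GB) → tape 1 (remaining 99 GB)
A2 (81 GB) → tape 1 (remaining 18 GB)
A3 (113 GB) → tape 2 (remaining 87 GB)
A4 (58 GB) → tape 2 (remaining 29 GB)
A5 (37 GB) → tape 3 (remaining 163 GB)
A6 (107 GB) → tape 3 (remaining 56 GB)
A7 (147 GB) → tape 4 (remaining 53 GB)
A8 (17 GB) → tape 1 (remaining 1 GB)
A9 (171 GB) → tape 5 (remaining 29 GB)

5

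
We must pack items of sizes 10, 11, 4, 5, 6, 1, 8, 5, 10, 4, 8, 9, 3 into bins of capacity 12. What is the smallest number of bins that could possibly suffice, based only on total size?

7

Total size = 10 + 11 + 4 + 5 + 6 + 1 + 8 + 5 + 10 + 4 + 8 + 9 + 3 = 84.
⌈84 / 12⌉ = 7.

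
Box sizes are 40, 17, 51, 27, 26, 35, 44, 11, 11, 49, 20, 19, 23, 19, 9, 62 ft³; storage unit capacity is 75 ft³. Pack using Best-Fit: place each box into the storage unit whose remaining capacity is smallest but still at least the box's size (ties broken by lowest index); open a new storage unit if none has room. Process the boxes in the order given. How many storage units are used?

Put 40 ft³ in storage unit 1; 35 ft³ remain.
Put 17 ft³ in storage unit 1; 18 ft³ remain.
Put 51 ft³ in storage unit 2; 24 ft³ remain.
Put 27 ft³ in storage unit 3; 48 ft³ remain.
Put 26 ft³ in storage unit 3; 22 ft³ remain.
Put 35 ft³ in storage unit 4; 40 ft³ remain.
Put 44 ft³ in storage unit 5; 31 ft³ remain.
Put 11 ft³ in storage unit 1; 7 ft³ remain.
Put 11 ft³ in storage unit 3; 11 ft³ remain.
Put 49 ft³ in storage unit 6; 26 ft³ remain.
Put 20 ft³ in storage unit 2; 4 ft³ remain.
Put 19 ft³ in storage unit 6; 7 ft³ remain.
Put 23 ft³ in storage unit 5; 8 ft³ remain.
Put 19 ft³ in storage unit 4; 21 ft³ remain.
Put 9 ft³ in storage unit 3; 2 ft³ remain.
Put 62 ft³ in storage unit 7; 13 ft³ remain.

7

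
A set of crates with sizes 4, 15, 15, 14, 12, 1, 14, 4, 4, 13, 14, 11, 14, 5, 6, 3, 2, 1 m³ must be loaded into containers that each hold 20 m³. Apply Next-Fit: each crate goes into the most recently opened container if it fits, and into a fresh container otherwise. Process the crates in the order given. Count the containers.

4 m³ → container 1 (remaining 16 m³)
15 m³ → container 1 (remaining 1 m³)
15 m³ → container 2 (remaining 5 m³)
14 m³ → container 3 (remaining 6 m³)
12 m³ → container 4 (remaining 8 m³)
1 m³ → container 4 (remaining 7 m³)
14 m³ → container 5 (remaining 6 m³)
4 m³ → container 5 (remaining 2 m³)
4 m³ → container 6 (remaining 16 m³)
13 m³ → container 6 (remaining 3 m³)
14 m³ → container 7 (remaining 6 m³)
11 m³ → container 8 (remaining 9 m³)
14 m³ → container 9 (remaining 6 m³)
5 m³ → container 9 (remaining 1 m³)
6 m³ → container 10 (remaining 14 m³)
3 m³ → container 10 (remaining 11 m³)
2 m³ → container 10 (remaining 9 m³)
1 m³ → container 10 (remaining 8 m³)

10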